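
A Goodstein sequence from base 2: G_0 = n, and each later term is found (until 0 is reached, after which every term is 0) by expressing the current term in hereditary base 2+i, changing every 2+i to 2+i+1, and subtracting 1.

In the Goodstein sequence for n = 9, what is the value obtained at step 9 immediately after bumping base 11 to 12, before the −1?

26748301350412

step 0: 9 = 2^(2 + 1) + 1; sub 3 for 2: 3^(3 + 1) + 1; = 82; G_1 = 82−1 = 81
step 1: 81 = 3^(3 + 1); sub 4 for 3: 4^(4 + 1); = 1024; G_2 = 1024−1 = 1023
step 2: 1023 = 3·4^4 + 3·4^3 + 3·4^2 + 3·4 + 3; sub 5 for 4: 3·5^5 + 3·5^3 + 3·5^2 + 3·5 + 3; = 9843; G_3 = 9843−1 = 9842
step 3: 9842 = 3·5^5 + 3·5^3 + 3·5^2 + 3·5 + 2; sub 6 for 5: 3·6^6 + 3·6^3 + 3·6^2 + 3·6 + 2; = 140744; G_4 = 140744−1 = 140743
step 4: 140743 = 3·6^6 + 3·6^3 + 3·6^2 + 3·6 + 1; sub 7 for 6: 3·7^7 + 3·7^3 + 3·7^2 + 3·7 + 1; = 2471827; G_5 = 2471827−1 = 2471826
step 5: 2471826 = 3·7^7 + 3·7^3 + 3·7^2 + 3·7; sub 8 for 7: 3·8^8 + 3·8^3 + 3·8^2 + 3·8; = 50333400; G_6 = 50333400−1 = 50333399
step 6: 50333399 = 3·8^8 + 3·8^3 + 3·8^2 + 2·8 + 7; sub 9 for 8: 3·9^9 + 3·9^3 + 3·9^2 + 2·9 + 7; = 1162263922; G_7 = 1162263922−1 = 1162263921
step 7: 1162263921 = 3·9^9 + 3·9^3 + 3·9^2 + 2·9 + 6; sub 10 for 9: 3·10^10 + 3·10^3 + 3·10^2 + 2·10 + 6; = 30000003326; G_8 = 30000003326−1 = 30000003325
step 8: 30000003325 = 3·10^10 + 3·10^3 + 3·10^2 + 2·10 + 5; sub 11 for 10: 3·11^11 + 3·11^3 + 3·11^2 + 2·11 + 5; = 855935016216; G_9 = 855935016216−1 = 855935016215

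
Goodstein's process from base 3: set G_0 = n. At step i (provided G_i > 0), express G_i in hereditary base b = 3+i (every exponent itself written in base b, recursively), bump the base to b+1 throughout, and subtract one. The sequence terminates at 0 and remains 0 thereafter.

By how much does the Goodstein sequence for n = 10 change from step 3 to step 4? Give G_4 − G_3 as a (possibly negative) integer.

i=0: 10 = 3^2 + 1 (b=3); 3→4: 4^2 + 1 = 17; 17−1 = 16
i=1: 16 = 4^2 (b=4); 4→5: 5^2 = 25; 25−1 = 24
i=2: 24 = 4·5 + 4 (b=5); 5→6: 4·6 + 4 = 28; 28−1 = 27
i=3: 27 = 4·6 + 3 (b=6); 6→7: 4·7 + 3 = 31; 31−1 = 30

3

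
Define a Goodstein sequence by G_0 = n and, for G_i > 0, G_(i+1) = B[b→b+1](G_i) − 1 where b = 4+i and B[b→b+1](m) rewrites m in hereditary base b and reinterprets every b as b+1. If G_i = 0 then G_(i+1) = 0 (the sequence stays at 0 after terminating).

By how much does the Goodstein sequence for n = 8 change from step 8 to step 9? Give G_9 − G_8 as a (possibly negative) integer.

-1

step 0: 8 = 2·4; sub 5 for 4: 2·5; = 10; G_1 = 10−1 = 9
step 1: 9 = 5 + 4; sub 6 for 5: 6 + 4; = 10; G_2 = 10−1 = 9
step 2: 9 = 6 + 3; sub 7 for 6: 7 + 3; = 10; G_3 = 10−1 = 9
step 3: 9 = 7 + 2; sub 8 for 7: 8 + 2; = 10; G_4 = 10−1 = 9
step 4: 9 = 8 + 1; sub 9 for 8: 9 + 1; = 10; G_5 = 10−1 = 9
step 5: 9 = 9; sub 10 for 9: 10; = 10; G_6 = 10−1 = 9
step 6: 9 = 9; sub 11 for 10: 9; = 9; G_7 = 9−1 = 8
step 7: 8 = 8; sub 12 for 11: 8; = 8; G_8 = 8−1 = 7
step 8: 7 = 7; sub 13 for 12: 7; = 7; G_9 = 7−1 = 6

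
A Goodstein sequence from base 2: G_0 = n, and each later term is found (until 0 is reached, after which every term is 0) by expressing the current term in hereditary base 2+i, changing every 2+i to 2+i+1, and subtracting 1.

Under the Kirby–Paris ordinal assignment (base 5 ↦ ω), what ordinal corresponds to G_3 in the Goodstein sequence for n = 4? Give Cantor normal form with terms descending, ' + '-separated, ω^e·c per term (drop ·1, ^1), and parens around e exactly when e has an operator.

ω^2·2 + ω·2

[0] 4 ≡ 2^2 (base 2). Lift 3: 27. −1: 26.
[1] 26 ≡ 2·3^2 + 2·3 + 2 (base 3). Lift 4: 42. −1: 41.
[2] 41 ≡ 2·4^2 + 2·4 + 1 (base 4). Lift 5: 61. −1: 60.
[3] 60 ≡ 2·5^2 + 2·5 (base 5). Lift 6: 84. −1: 83.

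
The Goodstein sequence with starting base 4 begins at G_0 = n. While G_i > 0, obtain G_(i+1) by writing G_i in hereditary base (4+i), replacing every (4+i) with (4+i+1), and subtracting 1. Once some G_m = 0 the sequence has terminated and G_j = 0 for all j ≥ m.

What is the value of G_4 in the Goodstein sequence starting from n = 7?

7 —HB4→ 4 + 3 —bump→ 5 + 3 = 8 —(−1)→ 7
7 —HB5→ 5 + 2 —bump→ 6 + 2 = 8 —(−1)→ 7
7 —HB6→ 6 + 1 —bump→ 7 + 1 = 8 —(−1)→ 7
7 —HB7→ 7 —bump→ 8 = 8 —(−1)→ 7

7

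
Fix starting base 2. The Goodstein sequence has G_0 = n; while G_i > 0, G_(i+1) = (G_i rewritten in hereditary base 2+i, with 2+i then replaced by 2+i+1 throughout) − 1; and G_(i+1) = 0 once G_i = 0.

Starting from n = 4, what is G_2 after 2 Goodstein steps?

4 —HB2→ 2^2 —bump→ 3^3 = 27 —(−1)→ 26
26 —HB3→ 2·3^2 + 2·3 + 2 —bump→ 2·4^2 + 2·4 + 2 = 42 —(−1)→ 41
41 —HB4→ 2·4^2 + 2·4 + 1 —bump→ 2·5^2 + 2·5 + 1 = 61 —(−1)→ 60

41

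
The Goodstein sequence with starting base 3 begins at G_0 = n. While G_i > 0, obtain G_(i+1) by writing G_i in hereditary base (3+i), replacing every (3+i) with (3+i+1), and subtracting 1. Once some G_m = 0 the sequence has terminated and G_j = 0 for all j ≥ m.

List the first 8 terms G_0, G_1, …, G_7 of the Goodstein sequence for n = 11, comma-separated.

11, 17, 25, 35, 39, 43, 47, 51

G_0=11  [base 3] 3^2 + 2  →[3↦4]→  4^2 + 2 = 18  −1 ⇒ G_1=17
G_1=17  [base 4] 4^2 + 1  →[4↦5]→  5^2 + 1 = 26  −1 ⇒ G_2=25
G_2=25  [base 5] 5^2  →[5↦6]→  6^2 = 36  −1 ⇒ G_3=35
G_3=35  [base 6] 5·6 + 5  →[6↦7]→  5·7 + 5 = 40  −1 ⇒ G_4=39
G_4=39  [base 7] 5·7 + 4  →[7↦8]→  5·8 + 4 = 44  −1 ⇒ G_5=43
G_5=43  [base 8] 5·8 + 3  →[8↦9]→  5·9 + 3 = 48  −1 ⇒ G_6=47
G_6=47  [base 9] 5·9 + 2  →[9↦10]→  5·10 + 2 = 52  −1 ⇒ G_7=51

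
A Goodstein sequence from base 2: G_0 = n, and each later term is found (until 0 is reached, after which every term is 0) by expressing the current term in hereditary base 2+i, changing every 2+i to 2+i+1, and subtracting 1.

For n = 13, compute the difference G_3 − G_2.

14813

[0] 13 ≡ 2^(2 + 1) + 2^2 + 1 (base 2). Lift 3: 109. −1: 108.
[1] 108 ≡ 3^(3 + 1) + 3^3 (base 3). Lift 4: 1280. −1: 1279.
[2] 1279 ≡ 4^(4 + 1) + 3·4^3 + 3·4^2 + 3·4 + 3 (base 4). Lift 5: 16093. −1: 16092.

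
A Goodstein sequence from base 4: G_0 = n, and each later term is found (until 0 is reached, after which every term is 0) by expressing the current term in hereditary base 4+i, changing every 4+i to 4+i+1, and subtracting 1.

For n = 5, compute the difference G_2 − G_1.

base 4: 5 = 4 + 1; at 5: 5 + 1 = 6; next = 5
base 5: 5 = 5; at 6: 6 = 6; next = 5

0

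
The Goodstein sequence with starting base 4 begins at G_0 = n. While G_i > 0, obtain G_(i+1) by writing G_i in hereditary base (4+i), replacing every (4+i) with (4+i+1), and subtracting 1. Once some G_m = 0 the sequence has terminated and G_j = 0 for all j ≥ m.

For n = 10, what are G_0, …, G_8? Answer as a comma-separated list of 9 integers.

10, 11, 12, 13, 13, 13, 13, 13, 13

i=0: 10 = 2·4 + 2 (b=4); 4→5: 2·5 + 2 = 12; 12−1 = 11
i=1: 11 = 2·5 + 1 (b=5); 5→6: 2·6 + 1 = 13; 13−1 = 12
i=2: 12 = 2·6 (b=6); 6→7: 2·7 = 14; 14−1 = 13
i=3: 13 = 7 + 6 (b=7); 7→8: 8 + 6 = 14; 14−1 = 13
i=4: 13 = 8 + 5 (b=8); 8→9: 9 + 5 = 14; 14−1 = 13
i=5: 13 = 9 + 4 (b=9); 9→10: 10 + 4 = 14; 14−1 = 13
i=6: 13 = 10 + 3 (b=10); 10→11: 11 + 3 = 14; 14−1 = 13
i=7: 13 = 11 + 2 (b=11); 11→12: 12 + 2 = 14; 14−1 = 13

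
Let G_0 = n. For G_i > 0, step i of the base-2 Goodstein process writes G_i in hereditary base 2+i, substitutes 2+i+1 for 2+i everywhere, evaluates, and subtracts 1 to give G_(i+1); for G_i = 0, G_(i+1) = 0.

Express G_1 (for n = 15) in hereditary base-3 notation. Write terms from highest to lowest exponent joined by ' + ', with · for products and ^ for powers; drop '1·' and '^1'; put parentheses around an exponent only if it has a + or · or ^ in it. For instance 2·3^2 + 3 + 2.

3^(3 + 1) + 3^3 + 3

G_0 = 15. HB_2(15) = 2^(2 + 1) + 2^2 + 2 + 1. Bump = 112. G_1 = 111.
G_1 = 111. HB_3(111) = 3^(3 + 1) + 3^3 + 3. Bump = 1284. G_2 = 1283.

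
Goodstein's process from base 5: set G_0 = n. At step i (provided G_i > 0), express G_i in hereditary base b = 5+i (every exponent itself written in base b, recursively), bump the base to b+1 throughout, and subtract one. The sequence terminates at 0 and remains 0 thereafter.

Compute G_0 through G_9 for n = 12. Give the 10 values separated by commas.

12, 13, 14, 15, 15, 15, 15, 15, 15, 15

[0] 12 ≡ 2·5 + 2 (base 5). Lift 6: 14. −1: 13.
[1] 13 ≡ 2·6 + 1 (base 6). Lift 7: 15. −1: 14.
[2] 14 ≡ 2·7 (base 7). Lift 8: 16. −1: 15.
[3] 15 ≡ 8 + 7 (base 8). Lift 9: 16. −1: 15.
[4] 15 ≡ 9 + 6 (base 9). Lift 10: 16. −1: 15.
[5] 15 ≡ 10 + 5 (base 10). Lift 11: 16. −1: 15.
[6] 15 ≡ 11 + 4 (base 11). Lift 12: 16. −1: 15.
[7] 15 ≡ 12 + 3 (base 12). Lift 13: 16. −1: 15.
[8] 15 ≡ 13 + 2 (base 13). Lift 14: 16. −1: 15.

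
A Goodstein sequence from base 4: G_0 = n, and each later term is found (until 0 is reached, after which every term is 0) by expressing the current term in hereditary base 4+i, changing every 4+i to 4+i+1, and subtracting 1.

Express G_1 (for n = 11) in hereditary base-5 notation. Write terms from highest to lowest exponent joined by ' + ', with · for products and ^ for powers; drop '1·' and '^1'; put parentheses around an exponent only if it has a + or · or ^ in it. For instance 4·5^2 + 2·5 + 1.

i=0: 11 = 2·4 + 3 (b=4); 4→5: 2·5 + 3 = 13; 13−1 = 12
i=1: 12 = 2·5 + 2 (b=5); 5→6: 2·6 + 2 = 14; 14−1 = 13

2·5 + 2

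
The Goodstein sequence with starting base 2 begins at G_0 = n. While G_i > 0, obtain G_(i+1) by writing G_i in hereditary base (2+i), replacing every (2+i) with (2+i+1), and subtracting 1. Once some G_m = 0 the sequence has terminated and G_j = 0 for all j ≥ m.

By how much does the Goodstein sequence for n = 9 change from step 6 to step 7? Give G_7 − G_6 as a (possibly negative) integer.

1111930522

G_0=9  [base 2] 2^(2 + 1) + 1  →[2↦3]→  3^(3 + 1) + 1 = 82  −1 ⇒ G_1=81
G_1=81  [base 3] 3^(3 + 1)  →[3↦4]→  4^(4 + 1) = 1024  −1 ⇒ G_2=1023
G_2=1023  [base 4] 3·4^4 + 3·4^3 + 3·4^2 + 3·4 + 3  →[4↦5]→  3·5^5 + 3·5^3 + 3·5^2 + 3·5 + 3 = 9843  −1 ⇒ G_3=9842
G_3=9842  [base 5] 3·5^5 + 3·5^3 + 3·5^2 + 3·5 + 2  →[5↦6]→  3·6^6 + 3·6^3 + 3·6^2 + 3·6 + 2 = 140744  −1 ⇒ G_4=140743
G_4=140743  [base 6] 3·6^6 + 3·6^3 + 3·6^2 + 3·6 + 1  →[6↦7]→  3·7^7 + 3·7^3 + 3·7^2 + 3·7 + 1 = 2471827  −1 ⇒ G_5=2471826
G_5=2471826  [base 7] 3·7^7 + 3·7^3 + 3·7^2 + 3·7  →[7↦8]→  3·8^8 + 3·8^3 + 3·8^2 + 3·8 = 50333400  −1 ⇒ G_6=50333399
G_6=50333399  [base 8] 3·8^8 + 3·8^3 + 3·8^2 + 2·8 + 7  →[8↦9]→  3·9^9 + 3·9^3 + 3·9^2 + 2·9 + 7 = 1162263922  −1 ⇒ G_7=1162263921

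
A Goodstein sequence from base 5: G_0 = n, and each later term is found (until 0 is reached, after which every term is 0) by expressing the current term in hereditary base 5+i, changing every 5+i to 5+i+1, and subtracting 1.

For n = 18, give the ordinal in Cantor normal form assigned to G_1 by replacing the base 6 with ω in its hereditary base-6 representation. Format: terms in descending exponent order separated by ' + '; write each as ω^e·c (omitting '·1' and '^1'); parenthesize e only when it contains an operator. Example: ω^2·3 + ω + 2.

ω·3 + 2

base 5: 18 = 3·5 + 3; at 6: 3·6 + 3 = 21; next = 20
base 6: 20 = 3·6 + 2; at 7: 3·7 + 2 = 23; next = 22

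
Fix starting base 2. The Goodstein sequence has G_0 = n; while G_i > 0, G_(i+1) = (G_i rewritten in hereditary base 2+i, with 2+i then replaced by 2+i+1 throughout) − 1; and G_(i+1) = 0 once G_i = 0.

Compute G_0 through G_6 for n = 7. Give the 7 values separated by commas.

G_0 = 7. HB_2(7) = 2^2 + 2 + 1. Bump = 31. G_1 = 30.
G_1 = 30. HB_3(30) = 3^3 + 3. Bump = 260. G_2 = 259.
G_2 = 259. HB_4(259) = 4^4 + 3. Bump = 3128. G_3 = 3127.
G_3 = 3127. HB_5(3127) = 5^5 + 2. Bump = 46658. G_4 = 46657.
G_4 = 46657. HB_6(46657) = 6^6 + 1. Bump = 823544. G_5 = 823543.
G_5 = 823543. HB_7(823543) = 7^7. Bump = 16777216. G_6 = 16777215.

7, 30, 259, 3127, 46657, 823543, 16777215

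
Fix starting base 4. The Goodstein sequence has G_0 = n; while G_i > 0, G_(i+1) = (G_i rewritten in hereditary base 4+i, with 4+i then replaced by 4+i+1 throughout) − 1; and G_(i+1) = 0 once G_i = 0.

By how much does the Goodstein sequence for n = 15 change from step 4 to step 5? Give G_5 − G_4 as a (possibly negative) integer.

1

[0] 15 ≡ 3·4 + 3 (base 4). Lift 5: 18. −1: 17.
[1] 17 ≡ 3·5 + 2 (base 5). Lift 6: 20. −1: 19.
[2] 19 ≡ 3·6 + 1 (base 6). Lift 7: 22. −1: 21.
[3] 21 ≡ 3·7 (base 7). Lift 8: 24. −1: 23.
[4] 23 ≡ 2·8 + 7 (base 8). Lift 9: 25. −1: 24.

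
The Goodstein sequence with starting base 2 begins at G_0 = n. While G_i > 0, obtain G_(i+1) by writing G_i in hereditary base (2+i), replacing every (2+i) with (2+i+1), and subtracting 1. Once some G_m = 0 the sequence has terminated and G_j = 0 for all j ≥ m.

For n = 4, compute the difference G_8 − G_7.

G_0=4  [base 2] 2^2  →[2↦3]→  3^3 = 27  −1 ⇒ G_1=26
G_1=26  [base 3] 2·3^2 + 2·3 + 2  →[3↦4]→  2·4^2 + 2·4 + 2 = 42  −1 ⇒ G_2=41
G_2=41  [base 4] 2·4^2 + 2·4 + 1  →[4↦5]→  2·5^2 + 2·5 + 1 = 61  −1 ⇒ G_3=60
G_3=60  [base 5] 2·5^2 + 2·5  →[5↦6]→  2·6^2 + 2·6 = 84  −1 ⇒ G_4=83
G_4=83  [base 6] 2·6^2 + 6 + 5  →[6↦7]→  2·7^2 + 7 + 5 = 110  −1 ⇒ G_5=109
G_5=109  [base 7] 2·7^2 + 7 + 4  →[7↦8]→  2·8^2 + 8 + 4 = 140  −1 ⇒ G_6=139
G_6=139  [base 8] 2·8^2 + 8 + 3  →[8↦9]→  2·9^2 + 9 + 3 = 174  −1 ⇒ G_7=173
G_7=173  [base 9] 2·9^2 + 9 + 2  →[9↦10]→  2·10^2 + 10 + 2 = 212  −1 ⇒ G_8=211

38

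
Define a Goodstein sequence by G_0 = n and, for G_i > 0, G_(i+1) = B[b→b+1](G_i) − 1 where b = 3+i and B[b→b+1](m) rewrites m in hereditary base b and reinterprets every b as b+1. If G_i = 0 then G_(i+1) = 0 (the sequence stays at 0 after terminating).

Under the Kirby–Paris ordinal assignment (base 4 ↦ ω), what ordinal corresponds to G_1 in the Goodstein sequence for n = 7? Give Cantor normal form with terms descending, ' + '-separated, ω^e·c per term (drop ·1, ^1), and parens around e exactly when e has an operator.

G_0 = 7. HB_3(7) = 2·3 + 1. Bump = 9. G_1 = 8.
G_1 = 8. HB_4(8) = 2·4. Bump = 10. G_2 = 9.

ω·2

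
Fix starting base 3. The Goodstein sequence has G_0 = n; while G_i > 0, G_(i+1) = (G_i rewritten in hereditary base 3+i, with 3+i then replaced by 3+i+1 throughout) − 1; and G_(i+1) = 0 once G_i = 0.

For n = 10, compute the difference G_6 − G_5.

step 0: 10 = 3^2 + 1; sub 4 for 3: 4^2 + 1; = 17; G_1 = 17−1 = 16
step 1: 16 = 4^2; sub 5 for 4: 5^2; = 25; G_2 = 25−1 = 24
step 2: 24 = 4·5 + 4; sub 6 for 5: 4·6 + 4; = 28; G_3 = 28−1 = 27
step 3: 27 = 4·6 + 3; sub 7 for 6: 4·7 + 3; = 31; G_4 = 31−1 = 30
step 4: 30 = 4·7 + 2; sub 8 for 7: 4·8 + 2; = 34; G_5 = 34−1 = 33
step 5: 33 = 4·8 + 1; sub 9 for 8: 4·9 + 1; = 37; G_6 = 37−1 = 36

3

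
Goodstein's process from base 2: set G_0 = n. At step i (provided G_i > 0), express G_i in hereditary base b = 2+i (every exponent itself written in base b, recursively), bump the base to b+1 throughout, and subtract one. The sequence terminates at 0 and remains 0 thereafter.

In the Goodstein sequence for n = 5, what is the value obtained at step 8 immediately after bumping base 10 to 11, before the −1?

i=0: 5 = 2^2 + 1 (b=2); 2→3: 3^3 + 1 = 28; 28−1 = 27
i=1: 27 = 3^3 (b=3); 3→4: 4^4 = 256; 256−1 = 255
i=2: 255 = 3·4^3 + 3·4^2 + 3·4 + 3 (b=4); 4→5: 3·5^3 + 3·5^2 + 3·5 + 3 = 468; 468−1 = 467
i=3: 467 = 3·5^3 + 3·5^2 + 3·5 + 2 (b=5); 5→6: 3·6^3 + 3·6^2 + 3·6 + 2 = 776; 776−1 = 775
i=4: 775 = 3·6^3 + 3·6^2 + 3·6 + 1 (b=6); 6→7: 3·7^3 + 3·7^2 + 3·7 + 1 = 1198; 1198−1 = 1197
i=5: 1197 = 3·7^3 + 3·7^2 + 3·7 (b=7); 7→8: 3·8^3 + 3·8^2 + 3·8 = 1752; 1752−1 = 1751
i=6: 1751 = 3·8^3 + 3·8^2 + 2·8 + 7 (b=8); 8→9: 3·9^3 + 3·9^2 + 2·9 + 7 = 2455; 2455−1 = 2454
i=7: 2454 = 3·9^3 + 3·9^2 + 2·9 + 6 (b=9); 9→10: 3·10^3 + 3·10^2 + 2·10 + 6 = 3326; 3326−1 = 3325

4383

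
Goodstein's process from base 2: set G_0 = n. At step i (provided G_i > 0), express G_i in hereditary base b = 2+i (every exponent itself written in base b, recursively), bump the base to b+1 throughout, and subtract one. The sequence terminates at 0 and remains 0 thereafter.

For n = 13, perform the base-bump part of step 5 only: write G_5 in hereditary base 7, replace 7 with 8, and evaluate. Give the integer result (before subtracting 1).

G_0=13  [base 2] 2^(2 + 1) + 2^2 + 1  →[2↦3]→  3^(3 + 1) + 3^3 + 1 = 109  −1 ⇒ G_1=108
G_1=108  [base 3] 3^(3 + 1) + 3^3  →[3↦4]→  4^(4 + 1) + 4^4 = 1280  −1 ⇒ G_2=1279
G_2=1279  [base 4] 4^(4 + 1) + 3·4^3 + 3·4^2 + 3·4 + 3  →[4↦5]→  5^(5 + 1) + 3·5^3 + 3·5^2 + 3·5 + 3 = 16093  −1 ⇒ G_3=16092
G_3=16092  [base 5] 5^(5 + 1) + 3·5^3 + 3·5^2 + 3·5 + 2  →[5↦6]→  6^(6 + 1) + 3·6^3 + 3·6^2 + 3·6 + 2 = 280712  −1 ⇒ G_4=280711
G_4=280711  [base 6] 6^(6 + 1) + 3·6^3 + 3·6^2 + 3·6 + 1  →[6↦7]→  7^(7 + 1) + 3·7^3 + 3·7^2 + 3·7 + 1 = 5765999  −1 ⇒ G_5=5765998
G_5=5765998  [base 7] 7^(7 + 1) + 3·7^3 + 3·7^2 + 3·7  →[7↦8]→  8^(8 + 1) + 3·8^3 + 3·8^2 + 3·8 = 134219480  −1 ⇒ G_6=134219479

134219480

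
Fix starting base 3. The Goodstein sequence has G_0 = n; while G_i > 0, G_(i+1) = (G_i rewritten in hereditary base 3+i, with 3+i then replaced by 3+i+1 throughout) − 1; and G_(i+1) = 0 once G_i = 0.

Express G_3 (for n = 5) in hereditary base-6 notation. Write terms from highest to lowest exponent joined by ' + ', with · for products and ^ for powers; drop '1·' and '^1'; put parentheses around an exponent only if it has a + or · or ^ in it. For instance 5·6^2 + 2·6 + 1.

5

base 3: 5 = 3 + 2; at 4: 4 + 2 = 6; next = 5
base 4: 5 = 4 + 1; at 5: 5 + 1 = 6; next = 5
base 5: 5 = 5; at 6: 6 = 6; next = 5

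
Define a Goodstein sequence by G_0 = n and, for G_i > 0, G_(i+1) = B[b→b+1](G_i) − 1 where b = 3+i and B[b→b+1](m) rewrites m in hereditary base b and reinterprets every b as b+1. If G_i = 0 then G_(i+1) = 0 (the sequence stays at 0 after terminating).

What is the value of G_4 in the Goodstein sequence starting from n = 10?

30

i=0: 10 = 3^2 + 1 (b=3); 3→4: 4^2 + 1 = 17; 17−1 = 16
i=1: 16 = 4^2 (b=4); 4→5: 5^2 = 25; 25−1 = 24
i=2: 24 = 4·5 + 4 (b=5); 5→6: 4·6 + 4 = 28; 28−1 = 27
i=3: 27 = 4·6 + 3 (b=6); 6→7: 4·7 + 3 = 31; 31−1 = 30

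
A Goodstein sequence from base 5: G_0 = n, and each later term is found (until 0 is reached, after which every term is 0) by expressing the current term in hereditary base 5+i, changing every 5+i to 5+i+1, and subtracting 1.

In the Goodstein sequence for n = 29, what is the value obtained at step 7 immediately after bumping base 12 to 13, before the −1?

(0) 29|_5 = 5^2 + 4 ↦ 6^2 + 4|_6 = 40 ⇒ 39
(1) 39|_6 = 6^2 + 3 ↦ 7^2 + 3|_7 = 52 ⇒ 51
(2) 51|_7 = 7^2 + 2 ↦ 8^2 + 2|_8 = 66 ⇒ 65
(3) 65|_8 = 8^2 + 1 ↦ 9^2 + 1|_9 = 82 ⇒ 81
(4) 81|_9 = 9^2 ↦ 10^2|_10 = 100 ⇒ 99
(5) 99|_10 = 9·10 + 9 ↦ 9·11 + 9|_11 = 108 ⇒ 107
(6) 107|_11 = 9·11 + 8 ↦ 9·12 + 8|_12 = 116 ⇒ 115
(7) 115|_12 = 9·12 + 7 ↦ 9·13 + 7|_13 = 124 ⇒ 123

124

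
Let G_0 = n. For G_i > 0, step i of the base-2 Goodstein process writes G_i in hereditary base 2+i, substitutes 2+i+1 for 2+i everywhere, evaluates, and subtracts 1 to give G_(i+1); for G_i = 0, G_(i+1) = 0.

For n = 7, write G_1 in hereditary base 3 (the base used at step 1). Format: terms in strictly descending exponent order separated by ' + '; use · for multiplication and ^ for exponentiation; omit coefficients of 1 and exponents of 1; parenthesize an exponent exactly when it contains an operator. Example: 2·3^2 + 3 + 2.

3^3 + 3

step 0: 7 = 2^2 + 2 + 1; sub 3 for 2: 3^3 + 3 + 1; = 31; G_1 = 31−1 = 30
step 1: 30 = 3^3 + 3; sub 4 for 3: 4^4 + 4; = 260; G_2 = 260−1 = 259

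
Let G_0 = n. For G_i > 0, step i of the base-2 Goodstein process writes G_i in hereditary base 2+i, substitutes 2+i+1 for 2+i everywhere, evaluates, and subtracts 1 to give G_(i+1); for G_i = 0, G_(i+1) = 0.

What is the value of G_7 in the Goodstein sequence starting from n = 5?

i=0: 5 = 2^2 + 1 (b=2); 2→3: 3^3 + 1 = 28; 28−1 = 27
i=1: 27 = 3^3 (b=3); 3→4: 4^4 = 256; 256−1 = 255
i=2: 255 = 3·4^3 + 3·4^2 + 3·4 + 3 (b=4); 4→5: 3·5^3 + 3·5^2 + 3·5 + 3 = 468; 468−1 = 467
i=3: 467 = 3·5^3 + 3·5^2 + 3·5 + 2 (b=5); 5→6: 3·6^3 + 3·6^2 + 3·6 + 2 = 776; 776−1 = 775
i=4: 775 = 3·6^3 + 3·6^2 + 3·6 + 1 (b=6); 6→7: 3·7^3 + 3·7^2 + 3·7 + 1 = 1198; 1198−1 = 1197
i=5: 1197 = 3·7^3 + 3·7^2 + 3·7 (b=7); 7→8: 3·8^3 + 3·8^2 + 3·8 = 1752; 1752−1 = 1751
i=6: 1751 = 3·8^3 + 3·8^2 + 2·8 + 7 (b=8); 8→9: 3·9^3 + 3·9^2 + 2·9 + 7 = 2455; 2455−1 = 2454

2454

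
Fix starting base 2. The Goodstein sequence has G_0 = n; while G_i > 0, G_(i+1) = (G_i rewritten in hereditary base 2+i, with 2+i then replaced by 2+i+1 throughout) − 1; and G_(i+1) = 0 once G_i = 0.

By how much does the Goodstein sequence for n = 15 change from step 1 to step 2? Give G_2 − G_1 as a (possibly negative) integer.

step 0: 15 = 2^(2 + 1) + 2^2 + 2 + 1; sub 3 for 2: 3^(3 + 1) + 3^3 + 3 + 1; = 112; G_1 = 112−1 = 111
step 1: 111 = 3^(3 + 1) + 3^3 + 3; sub 4 for 3: 4^(4 + 1) + 4^4 + 4; = 1284; G_2 = 1284−1 = 1283

1172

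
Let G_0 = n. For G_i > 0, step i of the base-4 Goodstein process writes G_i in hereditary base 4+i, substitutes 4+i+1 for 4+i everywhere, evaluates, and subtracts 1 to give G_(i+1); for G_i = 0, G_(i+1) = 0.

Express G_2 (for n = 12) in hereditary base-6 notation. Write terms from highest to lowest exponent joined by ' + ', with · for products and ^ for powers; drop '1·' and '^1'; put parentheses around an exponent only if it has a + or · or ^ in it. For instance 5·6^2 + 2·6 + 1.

2·6 + 3

G_0 = 12. HB_4(12) = 3·4. Bump = 15. G_1 = 14.
G_1 = 14. HB_5(14) = 2·5 + 4. Bump = 16. G_2 = 15.
G_2 = 15. HB_6(15) = 2·6 + 3. Bump = 17. G_3 = 16.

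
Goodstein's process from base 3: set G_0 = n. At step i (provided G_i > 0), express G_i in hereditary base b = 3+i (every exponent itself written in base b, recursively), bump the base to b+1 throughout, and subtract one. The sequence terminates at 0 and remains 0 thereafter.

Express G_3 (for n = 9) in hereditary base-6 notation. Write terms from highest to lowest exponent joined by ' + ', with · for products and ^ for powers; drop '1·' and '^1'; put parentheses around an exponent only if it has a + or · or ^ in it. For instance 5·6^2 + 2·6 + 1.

(0) 9|_3 = 3^2 ↦ 4^2|_4 = 16 ⇒ 15
(1) 15|_4 = 3·4 + 3 ↦ 3·5 + 3|_5 = 18 ⇒ 17
(2) 17|_5 = 3·5 + 2 ↦ 3·6 + 2|_6 = 20 ⇒ 19
(3) 19|_6 = 3·6 + 1 ↦ 3·7 + 1|_7 = 22 ⇒ 21

3·6 + 1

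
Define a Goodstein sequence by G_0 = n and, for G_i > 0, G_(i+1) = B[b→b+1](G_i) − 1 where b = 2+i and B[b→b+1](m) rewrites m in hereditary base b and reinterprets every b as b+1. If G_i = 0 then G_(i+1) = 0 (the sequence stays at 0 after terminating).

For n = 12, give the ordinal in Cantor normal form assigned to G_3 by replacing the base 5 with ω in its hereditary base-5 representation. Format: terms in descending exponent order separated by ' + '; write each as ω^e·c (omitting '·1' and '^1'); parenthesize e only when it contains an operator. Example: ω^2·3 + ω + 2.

G_0=12  [base 2] 2^(2 + 1) + 2^2  →[2↦3]→  3^(3 + 1) + 3^3 = 108  −1 ⇒ G_1=107
G_1=107  [base 3] 3^(3 + 1) + 2·3^2 + 2·3 + 2  →[3↦4]→  4^(4 + 1) + 2·4^2 + 2·4 + 2 = 1066  −1 ⇒ G_2=1065
G_2=1065  [base 4] 4^(4 + 1) + 2·4^2 + 2·4 + 1  →[4↦5]→  5^(5 + 1) + 2·5^2 + 2·5 + 1 = 15686  −1 ⇒ G_3=15685

ω^(ω + 1) + ω^2·2 + ω·2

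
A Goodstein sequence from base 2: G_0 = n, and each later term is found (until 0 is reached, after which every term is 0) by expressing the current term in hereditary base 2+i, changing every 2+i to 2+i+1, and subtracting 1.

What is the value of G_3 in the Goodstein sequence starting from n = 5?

467

[0] 5 ≡ 2^2 + 1 (base 2). Lift 3: 28. −1: 27.
[1] 27 ≡ 3^3 (base 3). Lift 4: 256. −1: 255.
[2] 255 ≡ 3·4^3 + 3·4^2 + 3·4 + 3 (base 4). Lift 5: 468. −1: 467.
[3] 467 ≡ 3·5^3 + 3·5^2 + 3·5 + 2 (base 5). Lift 6: 776. −1: 775.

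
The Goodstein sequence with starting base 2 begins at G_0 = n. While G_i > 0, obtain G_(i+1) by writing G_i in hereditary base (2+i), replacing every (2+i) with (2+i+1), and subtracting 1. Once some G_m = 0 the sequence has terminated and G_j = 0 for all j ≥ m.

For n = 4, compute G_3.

G_0 = 4. HB_2(4) = 2^2. Bump = 27. G_1 = 26.
G_1 = 26. HB_3(26) = 2·3^2 + 2·3 + 2. Bump = 42. G_2 = 41.
G_2 = 41. HB_4(41) = 2·4^2 + 2·4 + 1. Bump = 61. G_3 = 60.
G_3 = 60. HB_5(60) = 2·5^2 + 2·5. Bump = 84. G_4 = 83.

60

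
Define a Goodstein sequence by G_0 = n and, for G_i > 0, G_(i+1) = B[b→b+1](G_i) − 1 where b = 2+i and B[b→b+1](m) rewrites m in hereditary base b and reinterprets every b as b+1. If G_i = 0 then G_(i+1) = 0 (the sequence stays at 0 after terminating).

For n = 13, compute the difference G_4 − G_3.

264619

[0] 13 ≡ 2^(2 + 1) + 2^2 + 1 (base 2). Lift 3: 109. −1: 108.
[1] 108 ≡ 3^(3 + 1) + 3^3 (base 3). Lift 4: 1280. −1: 1279.
[2] 1279 ≡ 4^(4 + 1) + 3·4^3 + 3·4^2 + 3·4 + 3 (base 4). Lift 5: 16093. −1: 16092.
[3] 16092 ≡ 5^(5 + 1) + 3·5^3 + 3·5^2 + 3·5 + 2 (base 5). Lift 6: 280712. −1: 280711.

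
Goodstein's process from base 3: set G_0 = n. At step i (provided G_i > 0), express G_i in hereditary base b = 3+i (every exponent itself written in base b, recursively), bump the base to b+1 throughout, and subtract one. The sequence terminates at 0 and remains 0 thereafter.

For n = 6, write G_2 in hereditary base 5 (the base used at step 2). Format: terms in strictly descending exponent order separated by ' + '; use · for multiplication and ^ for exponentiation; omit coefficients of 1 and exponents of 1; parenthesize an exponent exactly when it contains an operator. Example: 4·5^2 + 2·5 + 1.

5 + 2

i=0: 6 = 2·3 (b=3); 3→4: 2·4 = 8; 8−1 = 7
i=1: 7 = 4 + 3 (b=4); 4→5: 5 + 3 = 8; 8−1 = 7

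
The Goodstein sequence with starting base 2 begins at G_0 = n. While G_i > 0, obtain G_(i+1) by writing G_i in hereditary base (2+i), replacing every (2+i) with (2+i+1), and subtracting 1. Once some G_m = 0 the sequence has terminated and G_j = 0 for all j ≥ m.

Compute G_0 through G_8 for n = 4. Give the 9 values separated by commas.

4, 26, 41, 60, 83, 109, 139, 173, 211

step 0: 4 = 2^2; sub 3 for 2: 3^3; = 27; G_1 = 27−1 = 26
step 1: 26 = 2·3^2 + 2·3 + 2; sub 4 for 3: 2·4^2 + 2·4 + 2; = 42; G_2 = 42−1 = 41
step 2: 41 = 2·4^2 + 2·4 + 1; sub 5 for 4: 2·5^2 + 2·5 + 1; = 61; G_3 = 61−1 = 60
step 3: 60 = 2·5^2 + 2·5; sub 6 for 5: 2·6^2 + 2·6; = 84; G_4 = 84−1 = 83
step 4: 83 = 2·6^2 + 6 + 5; sub 7 for 6: 2·7^2 + 7 + 5; = 110; G_5 = 110−1 = 109
step 5: 109 = 2·7^2 + 7 + 4; sub 8 for 7: 2·8^2 + 8 + 4; = 140; G_6 = 140−1 = 139
step 6: 139 = 2·8^2 + 8 + 3; sub 9 for 8: 2·9^2 + 9 + 3; = 174; G_7 = 174−1 = 173
step 7: 173 = 2·9^2 + 9 + 2; sub 10 for 9: 2·10^2 + 10 + 2; = 212; G_8 = 212−1 = 211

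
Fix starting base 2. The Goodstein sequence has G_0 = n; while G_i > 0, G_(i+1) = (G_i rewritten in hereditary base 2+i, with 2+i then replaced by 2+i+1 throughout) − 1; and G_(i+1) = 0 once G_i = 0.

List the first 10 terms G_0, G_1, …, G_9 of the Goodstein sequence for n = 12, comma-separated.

G_0=12  [base 2] 2^(2 + 1) + 2^2  →[2↦3]→  3^(3 + 1) + 3^3 = 108  −1 ⇒ G_1=107
G_1=107  [base 3] 3^(3 + 1) + 2·3^2 + 2·3 + 2  →[3↦4]→  4^(4 + 1) + 2·4^2 + 2·4 + 2 = 1066  −1 ⇒ G_2=1065
G_2=1065  [base 4] 4^(4 + 1) + 2·4^2 + 2·4 + 1  →[4↦5]→  5^(5 + 1) + 2·5^2 + 2·5 + 1 = 15686  −1 ⇒ G_3=15685
G_3=15685  [base 5] 5^(5 + 1) + 2·5^2 + 2·5  →[5↦6]→  6^(6 + 1) + 2·6^2 + 2·6 = 280020  −1 ⇒ G_4=280019
G_4=280019  [base 6] 6^(6 + 1) + 2·6^2 + 6 + 5  →[6↦7]→  7^(7 + 1) + 2·7^2 + 7 + 5 = 5764911  −1 ⇒ G_5=5764910
G_5=5764910  [base 7] 7^(7 + 1) + 2·7^2 + 7 + 4  →[7↦8]→  8^(8 + 1) + 2·8^2 + 8 + 4 = 134217868  −1 ⇒ G_6=134217867
G_6=134217867  [base 8] 8^(8 + 1) + 2·8^2 + 8 + 3  →[8↦9]→  9^(9 + 1) + 2·9^2 + 9 + 3 = 3486784575  −1 ⇒ G_7=3486784574
G_7=3486784574  [base 9] 9^(9 + 1) + 2·9^2 + 9 + 2  →[9↦10]→  10^(10 + 1) + 2·10^2 + 10 + 2 = 100000000212  −1 ⇒ G_8=100000000211
G_8=100000000211  [base 10] 10^(10 + 1) + 2·10^2 + 10 + 1  →[10↦11]→  11^(11 + 1) + 2·11^2 + 11 + 1 = 3138428376975  −1 ⇒ G_9=3138428376974

12, 107, 1065, 15685, 280019, 5764910, 134217867, 3486784574, 100000000211, 3138428376974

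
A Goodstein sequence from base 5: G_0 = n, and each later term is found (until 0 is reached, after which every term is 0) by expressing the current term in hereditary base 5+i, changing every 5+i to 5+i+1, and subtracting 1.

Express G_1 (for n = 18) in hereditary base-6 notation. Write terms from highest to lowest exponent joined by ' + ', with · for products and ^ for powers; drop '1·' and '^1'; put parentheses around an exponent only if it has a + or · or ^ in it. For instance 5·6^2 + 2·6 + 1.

3·6 + 2

i=0: 18 = 3·5 + 3 (b=5); 5→6: 3·6 + 3 = 21; 21−1 = 20
i=1: 20 = 3·6 + 2 (b=6); 6→7: 3·7 + 2 = 23; 23−1 = 22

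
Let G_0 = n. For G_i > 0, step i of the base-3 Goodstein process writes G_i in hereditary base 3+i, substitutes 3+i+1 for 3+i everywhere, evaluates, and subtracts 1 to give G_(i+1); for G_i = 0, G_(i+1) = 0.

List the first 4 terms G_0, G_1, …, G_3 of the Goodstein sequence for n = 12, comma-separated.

12, 19, 27, 37

[0] 12 ≡ 3^2 + 3 (base 3). Lift 4: 20. −1: 19.
[1] 19 ≡ 4^2 + 3 (base 4). Lift 5: 28. −1: 27.
[2] 27 ≡ 5^2 + 2 (base 5). Lift 6: 38. −1: 37.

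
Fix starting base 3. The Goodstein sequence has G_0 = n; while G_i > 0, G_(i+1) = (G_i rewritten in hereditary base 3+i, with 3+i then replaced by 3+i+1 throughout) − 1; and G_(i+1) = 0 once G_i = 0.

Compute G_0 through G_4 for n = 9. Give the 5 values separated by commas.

G_0 = 9. HB_3(9) = 3^2. Bump = 16. G_1 = 15.
G_1 = 15. HB_4(15) = 3·4 + 3. Bump = 18. G_2 = 17.
G_2 = 17. HB_5(17) = 3·5 + 2. Bump = 20. G_3 = 19.
G_3 = 19. HB_6(19) = 3·6 + 1. Bump = 22. G_4 = 21.

9, 15, 17, 19, 21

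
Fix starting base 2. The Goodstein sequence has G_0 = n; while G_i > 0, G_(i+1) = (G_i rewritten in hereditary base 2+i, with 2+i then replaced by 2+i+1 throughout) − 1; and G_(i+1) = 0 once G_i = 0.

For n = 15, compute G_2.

G_0=15  [base 2] 2^(2 + 1) + 2^2 + 2 + 1  →[2↦3]→  3^(3 + 1) + 3^3 + 3 + 1 = 112  −1 ⇒ G_1=111
G_1=111  [base 3] 3^(3 + 1) + 3^3 + 3  →[3↦4]→  4^(4 + 1) + 4^4 + 4 = 1284  −1 ⇒ G_2=1283
G_2=1283  [base 4] 4^(4 + 1) + 4^4 + 3  →[4↦5]→  5^(5 + 1) + 5^5 + 3 = 18753  −1 ⇒ G_3=18752

1283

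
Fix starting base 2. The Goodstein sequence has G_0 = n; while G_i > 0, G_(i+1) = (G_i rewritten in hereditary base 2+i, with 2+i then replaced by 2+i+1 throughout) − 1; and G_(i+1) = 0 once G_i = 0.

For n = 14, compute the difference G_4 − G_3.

14 —HB2→ 2^(2 + 1) + 2^2 + 2 —bump→ 3^(3 + 1) + 3^3 + 3 = 111 —(−1)→ 110
110 —HB3→ 3^(3 + 1) + 3^3 + 2 —bump→ 4^(4 + 1) + 4^4 + 2 = 1282 —(−1)→ 1281
1281 —HB4→ 4^(4 + 1) + 4^4 + 1 —bump→ 5^(5 + 1) + 5^5 + 1 = 18751 —(−1)→ 18750
18750 —HB5→ 5^(5 + 1) + 5^5 —bump→ 6^(6 + 1) + 6^6 = 326592 —(−1)→ 326591

307841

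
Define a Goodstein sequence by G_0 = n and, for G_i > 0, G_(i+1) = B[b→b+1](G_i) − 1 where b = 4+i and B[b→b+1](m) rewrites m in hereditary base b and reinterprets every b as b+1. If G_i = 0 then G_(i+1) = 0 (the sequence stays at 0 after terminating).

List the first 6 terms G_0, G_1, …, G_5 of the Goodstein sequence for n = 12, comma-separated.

12, 14, 15, 16, 17, 18

(0) 12|_4 = 3·4 ↦ 3·5|_5 = 15 ⇒ 14
(1) 14|_5 = 2·5 + 4 ↦ 2·6 + 4|_6 = 16 ⇒ 15
(2) 15|_6 = 2·6 + 3 ↦ 2·7 + 3|_7 = 17 ⇒ 16
(3) 16|_7 = 2·7 + 2 ↦ 2·8 + 2|_8 = 18 ⇒ 17
(4) 17|_8 = 2·8 + 1 ↦ 2·9 + 1|_9 = 19 ⇒ 18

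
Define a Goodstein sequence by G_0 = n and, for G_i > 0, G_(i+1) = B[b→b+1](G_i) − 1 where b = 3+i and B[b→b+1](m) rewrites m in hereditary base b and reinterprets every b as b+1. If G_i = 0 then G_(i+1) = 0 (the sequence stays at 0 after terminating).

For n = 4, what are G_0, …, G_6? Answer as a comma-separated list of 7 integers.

step 0: 4 = 3 + 1; sub 4 for 3: 4 + 1; = 5; G_1 = 5−1 = 4
step 1: 4 = 4; sub 5 for 4: 5; = 5; G_2 = 5−1 = 4
step 2: 4 = 4; sub 6 for 5: 4; = 4; G_3 = 4−1 = 3
step 3: 3 = 3; sub 7 for 6: 3; = 3; G_4 = 3−1 = 2
step 4: 2 = 2; sub 8 for 7: 2; = 2; G_5 = 2−1 = 1
step 5: 1 = 1; sub 9 for 8: 1; = 1; G_6 = 1−1 = 0

4, 4, 4, 3, 2, 1, 0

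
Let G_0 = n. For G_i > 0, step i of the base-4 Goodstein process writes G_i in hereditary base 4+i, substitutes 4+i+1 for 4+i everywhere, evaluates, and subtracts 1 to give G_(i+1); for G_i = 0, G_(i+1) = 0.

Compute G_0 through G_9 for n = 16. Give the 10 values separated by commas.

[0] 16 ≡ 4^2 (base 4). Lift 5: 25. −1: 24.
[1] 24 ≡ 4·5 + 4 (base 5). Lift 6: 28. −1: 27.
[2] 27 ≡ 4·6 + 3 (base 6). Lift 7: 31. −1: 30.
[3] 30 ≡ 4·7 + 2 (base 7). Lift 8: 34. −1: 33.
[4] 33 ≡ 4·8 + 1 (base 8). Lift 9: 37. −1: 36.
[5] 36 ≡ 4·9 (base 9). Lift 10: 40. −1: 39.
[6] 39 ≡ 3·10 + 9 (base 10). Lift 11: 42. −1: 41.
[7] 41 ≡ 3·11 + 8 (base 11). Lift 12: 44. −1: 43.
[8] 43 ≡ 3·12 + 7 (base 12). Lift 13: 46. −1: 45.

16, 24, 27, 30, 33, 36, 39, 41, 43, 45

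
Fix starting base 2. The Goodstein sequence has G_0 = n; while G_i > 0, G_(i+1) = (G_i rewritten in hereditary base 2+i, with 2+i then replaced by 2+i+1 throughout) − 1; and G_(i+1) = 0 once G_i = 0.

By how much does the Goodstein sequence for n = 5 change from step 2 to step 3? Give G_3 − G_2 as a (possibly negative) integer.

base 2: 5 = 2^2 + 1; at 3: 3^3 + 1 = 28; next = 27
base 3: 27 = 3^3; at 4: 4^4 = 256; next = 255
base 4: 255 = 3·4^3 + 3·4^2 + 3·4 + 3; at 5: 3·5^3 + 3·5^2 + 3·5 + 3 = 468; next = 467

212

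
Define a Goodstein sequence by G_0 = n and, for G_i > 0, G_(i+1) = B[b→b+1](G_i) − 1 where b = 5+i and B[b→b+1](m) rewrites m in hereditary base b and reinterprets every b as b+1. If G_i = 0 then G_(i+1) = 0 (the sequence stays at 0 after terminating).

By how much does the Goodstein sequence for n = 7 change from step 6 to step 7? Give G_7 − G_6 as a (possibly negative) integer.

base 5: 7 = 5 + 2; at 6: 6 + 2 = 8; next = 7
base 6: 7 = 6 + 1; at 7: 7 + 1 = 8; next = 7
base 7: 7 = 7; at 8: 8 = 8; next = 7
base 8: 7 = 7; at 9: 7 = 7; next = 6
base 9: 6 = 6; at 10: 6 = 6; next = 5
base 10: 5 = 5; at 11: 5 = 5; next = 4
base 11: 4 = 4; at 12: 4 = 4; next = 3

-1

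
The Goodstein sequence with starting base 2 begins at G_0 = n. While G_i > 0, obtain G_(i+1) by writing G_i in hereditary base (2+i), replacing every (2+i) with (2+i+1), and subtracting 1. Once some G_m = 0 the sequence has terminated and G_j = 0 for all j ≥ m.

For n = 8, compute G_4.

i=0: 8 = 2^(2 + 1) (b=2); 2→3: 3^(3 + 1) = 81; 81−1 = 80
i=1: 80 = 2·3^3 + 2·3^2 + 2·3 + 2 (b=3); 3→4: 2·4^4 + 2·4^2 + 2·4 + 2 = 554; 554−1 = 553
i=2: 553 = 2·4^4 + 2·4^2 + 2·4 + 1 (b=4); 4→5: 2·5^5 + 2·5^2 + 2·5 + 1 = 6311; 6311−1 = 6310
i=3: 6310 = 2·5^5 + 2·5^2 + 2·5 (b=5); 5→6: 2·6^6 + 2·6^2 + 2·6 = 93396; 93396−1 = 93395
i=4: 93395 = 2·6^6 + 2·6^2 + 6 + 5 (b=6); 6→7: 2·7^7 + 2·7^2 + 7 + 5 = 1647196; 1647196−1 = 1647195

93395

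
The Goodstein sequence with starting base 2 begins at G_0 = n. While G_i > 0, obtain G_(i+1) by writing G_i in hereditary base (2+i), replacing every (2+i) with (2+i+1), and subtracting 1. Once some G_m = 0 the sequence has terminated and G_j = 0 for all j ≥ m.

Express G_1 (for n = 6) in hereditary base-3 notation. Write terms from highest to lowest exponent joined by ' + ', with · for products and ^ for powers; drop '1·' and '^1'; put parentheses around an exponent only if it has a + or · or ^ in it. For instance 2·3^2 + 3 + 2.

base 2: 6 = 2^2 + 2; at 3: 3^3 + 3 = 30; next = 29
base 3: 29 = 3^3 + 2; at 4: 4^4 + 2 = 258; next = 257

3^3 + 2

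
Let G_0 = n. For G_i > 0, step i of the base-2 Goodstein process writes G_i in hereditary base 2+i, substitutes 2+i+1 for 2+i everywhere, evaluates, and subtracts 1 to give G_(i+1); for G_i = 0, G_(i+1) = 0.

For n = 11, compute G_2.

1027

11 —HB2→ 2^(2 + 1) + 2 + 1 —bump→ 3^(3 + 1) + 3 + 1 = 85 —(−1)→ 84
84 —HB3→ 3^(3 + 1) + 3 —bump→ 4^(4 + 1) + 4 = 1028 —(−1)→ 1027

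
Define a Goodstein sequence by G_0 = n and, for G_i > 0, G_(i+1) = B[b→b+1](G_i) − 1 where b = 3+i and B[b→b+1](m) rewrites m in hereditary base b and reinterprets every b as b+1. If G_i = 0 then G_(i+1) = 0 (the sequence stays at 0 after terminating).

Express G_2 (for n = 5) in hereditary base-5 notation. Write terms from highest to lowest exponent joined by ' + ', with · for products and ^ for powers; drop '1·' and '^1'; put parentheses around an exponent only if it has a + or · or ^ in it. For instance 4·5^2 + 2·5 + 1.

5

G_0 = 5. HB_3(5) = 3 + 2. Bump = 6. G_1 = 5.
G_1 = 5. HB_4(5) = 4 + 1. Bump = 6. G_2 = 5.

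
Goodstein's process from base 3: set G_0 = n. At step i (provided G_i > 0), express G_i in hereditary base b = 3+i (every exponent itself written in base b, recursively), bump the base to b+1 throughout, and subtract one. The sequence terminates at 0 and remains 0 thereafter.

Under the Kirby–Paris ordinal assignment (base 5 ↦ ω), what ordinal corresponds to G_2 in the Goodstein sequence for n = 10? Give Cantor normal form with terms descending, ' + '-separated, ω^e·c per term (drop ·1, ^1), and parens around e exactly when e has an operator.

ω·4 + 4

10 —HB3→ 3^2 + 1 —bump→ 4^2 + 1 = 17 —(−1)→ 16
16 —HB4→ 4^2 —bump→ 5^2 = 25 —(−1)→ 24
24 —HB5→ 4·5 + 4 —bump→ 4·6 + 4 = 28 —(−1)→ 27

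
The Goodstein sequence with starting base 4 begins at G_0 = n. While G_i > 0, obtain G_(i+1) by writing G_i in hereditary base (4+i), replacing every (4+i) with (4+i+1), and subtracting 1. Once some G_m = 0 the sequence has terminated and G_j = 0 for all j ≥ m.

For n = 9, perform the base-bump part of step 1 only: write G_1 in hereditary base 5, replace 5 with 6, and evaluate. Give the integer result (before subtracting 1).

12

(0) 9|_4 = 2·4 + 1 ↦ 2·5 + 1|_5 = 11 ⇒ 10
(1) 10|_5 = 2·5 ↦ 2·6|_6 = 12 ⇒ 11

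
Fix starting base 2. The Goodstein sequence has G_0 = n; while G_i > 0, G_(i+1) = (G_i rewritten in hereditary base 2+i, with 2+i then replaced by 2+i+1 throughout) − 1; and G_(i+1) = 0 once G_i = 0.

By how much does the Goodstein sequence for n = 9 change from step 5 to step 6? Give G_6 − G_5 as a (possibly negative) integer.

[0] 9 ≡ 2^(2 + 1) + 1 (base 2). Lift 3: 82. −1: 81.
[1] 81 ≡ 3^(3 + 1) (base 3). Lift 4: 1024. −1: 1023.
[2] 1023 ≡ 3·4^4 + 3·4^3 + 3·4^2 + 3·4 + 3 (base 4). Lift 5: 9843. −1: 9842.
[3] 9842 ≡ 3·5^5 + 3·5^3 + 3·5^2 + 3·5 + 2 (base 5). Lift 6: 140744. −1: 140743.
[4] 140743 ≡ 3·6^6 + 3·6^3 + 3·6^2 + 3·6 + 1 (base 6). Lift 7: 2471827. −1: 2471826.
[5] 2471826 ≡ 3·7^7 + 3·7^3 + 3·7^2 + 3·7 (base 7). Lift 8: 50333400. −1: 50333399.

47861573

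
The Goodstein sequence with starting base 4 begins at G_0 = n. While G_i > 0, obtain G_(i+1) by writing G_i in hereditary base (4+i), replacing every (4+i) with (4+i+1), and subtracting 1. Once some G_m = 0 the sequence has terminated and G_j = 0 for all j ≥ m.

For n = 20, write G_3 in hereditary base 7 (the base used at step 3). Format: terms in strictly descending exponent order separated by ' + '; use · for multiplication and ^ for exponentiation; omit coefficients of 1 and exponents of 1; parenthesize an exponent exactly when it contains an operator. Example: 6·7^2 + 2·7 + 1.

7^2 + 2

step 0: 20 = 4^2 + 4; sub 5 for 4: 5^2 + 5; = 30; G_1 = 30−1 = 29
step 1: 29 = 5^2 + 4; sub 6 for 5: 6^2 + 4; = 40; G_2 = 40−1 = 39
step 2: 39 = 6^2 + 3; sub 7 for 6: 7^2 + 3; = 52; G_3 = 52−1 = 51
step 3: 51 = 7^2 + 2; sub 8 for 7: 8^2 + 2; = 66; G_4 = 66−1 = 65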